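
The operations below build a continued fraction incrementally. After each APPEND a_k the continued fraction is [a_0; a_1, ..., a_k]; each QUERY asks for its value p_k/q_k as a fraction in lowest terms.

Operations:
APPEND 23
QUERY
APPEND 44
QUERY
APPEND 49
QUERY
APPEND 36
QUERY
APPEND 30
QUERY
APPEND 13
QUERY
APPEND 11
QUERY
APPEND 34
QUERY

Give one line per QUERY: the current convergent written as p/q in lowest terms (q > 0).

APPEND 23: p_0 = 23·1 + 0 = 23, q_0 = 23·0 + 1 = 1 → 23/1
APPEND 44: p_1 = 44·23 + 1 = 1013, q_1 = 44·1 + 0 = 44 → 1013/44
APPEND 49: p_2 = 49·1013 + 23 = 49660, q_2 = 49·44 + 1 = 2157 → 49660/2157
APPEND 36: p_3 = 36·49660 + 1013 = 1788773, q_3 = 36·2157 + 44 = 77696 → 1788773/77696
APPEND 30: p_4 = 30·1788773 + 49660 = 53712850, q_4 = 30·77696 + 2157 = 2333037 → 53712850/2333037
APPEND 13: p_5 = 13·53712850 + 1788773 = 700055823, q_5 = 13·2333037 + 77696 = 30407177 → 700055823/30407177
APPEND 11: p_6 = 11·700055823 + 53712850 = 7754326903, q_6 = 11·30407177 + 2333037 = 336811984 → 7754326903/336811984
APPEND 34: p_7 = 34·7754326903 + 700055823 = 264347170525, q_7 = 34·336811984 + 30407177 = 11482014633 → 264347170525/11482014633

23/1
1013/44
49660/2157
1788773/77696
53712850/2333037
700055823/30407177
7754326903/336811984
264347170525/11482014633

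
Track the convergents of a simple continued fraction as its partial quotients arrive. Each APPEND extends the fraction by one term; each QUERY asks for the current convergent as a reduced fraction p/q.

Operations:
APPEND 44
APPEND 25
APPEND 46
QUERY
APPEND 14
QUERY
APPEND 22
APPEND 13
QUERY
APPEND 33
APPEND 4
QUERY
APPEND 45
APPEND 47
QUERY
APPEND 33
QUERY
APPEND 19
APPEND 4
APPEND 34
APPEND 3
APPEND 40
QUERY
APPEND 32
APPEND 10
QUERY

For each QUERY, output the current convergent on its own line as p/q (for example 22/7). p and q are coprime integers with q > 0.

APPEND 44: p_0 = 44·1 + 0 = 44, q_0 = 44·0 + 1 = 1 → 44/1
APPEND 25: p_1 = 25·44 + 1 = 1101, q_1 = 25·1 + 0 = 25 → 1101/25
APPEND 46: p_2 = 46·1101 + 44 = 50690, q_2 = 46·25 + 1 = 1151 → 50690/1151
APPEND 14: p_3 = 14·50690 + 1101 = 710761, q_3 = 14·1151 + 25 = 16139 → 710761/16139
APPEND 22: p_4 = 22·710761 + 50690 = 15687432, q_4 = 22·16139 + 1151 = 356209 → 15687432/356209
APPEND 13: p_5 = 13·15687432 + 710761 = 204647377, q_5 = 13·356209 + 16139 = 4646856 → 204647377/4646856
APPEND 33: p_6 = 33·204647377 + 15687432 = 6769050873, q_6 = 33·4646856 + 356209 = 153702457 → 6769050873/153702457
APPEND 4: p_7 = 4·6769050873 + 204647377 = 27280850869, q_7 = 4·153702457 + 4646856 = 619456684 → 27280850869/619456684
APPEND 45: p_8 = 45·27280850869 + 6769050873 = 1234407339978, q_8 = 45·619456684 + 153702457 = 28029253237 → 1234407339978/28029253237
APPEND 47: p_9 = 47·1234407339978 + 27280850869 = 58044425829835, q_9 = 47·28029253237 + 619456684 = 1317994358823 → 58044425829835/1317994358823
APPEND 33: p_10 = 33·58044425829835 + 1234407339978 = 1916700459724533, q_10 = 33·1317994358823 + 28029253237 = 43521843094396 → 1916700459724533/43521843094396
APPEND 19: p_11 = 19·1916700459724533 + 58044425829835 = 36475353160595962, q_11 = 19·43521843094396 + 1317994358823 = 828233013152347 → 36475353160595962/828233013152347
APPEND 4: p_12 = 4·36475353160595962 + 1916700459724533 = 147818113102108381, q_12 = 4·828233013152347 + 43521843094396 = 3356453895703784 → 147818113102108381/3356453895703784
APPEND 34: p_13 = 34·147818113102108381 + 36475353160595962 = 5062291198632280916, q_13 = 34·3356453895703784 + 828233013152347 = 114947665467081003 → 5062291198632280916/114947665467081003
APPEND 3: p_14 = 3·5062291198632280916 + 147818113102108381 = 15334691708998951129, q_14 = 3·114947665467081003 + 3356453895703784 = 348199450296946793 → 15334691708998951129/348199450296946793
APPEND 40: p_15 = 40·15334691708998951129 + 5062291198632280916 = 618449959558590326076, q_15 = 40·348199450296946793 + 114947665467081003 = 14042925677344952723 → 618449959558590326076/14042925677344952723
APPEND 32: p_16 = 32·618449959558590326076 + 15334691708998951129 = 19805733397583889385561, q_16 = 32·14042925677344952723 + 348199450296946793 = 449721821125335433929 → 19805733397583889385561/449721821125335433929
APPEND 10: p_17 = 10·19805733397583889385561 + 618449959558590326076 = 198675783935397484181686, q_17 = 10·449721821125335433929 + 14042925677344952723 = 4511261136930699292013 → 198675783935397484181686/4511261136930699292013

50690/1151
710761/16139
204647377/4646856
27280850869/619456684
58044425829835/1317994358823
1916700459724533/43521843094396
618449959558590326076/14042925677344952723
198675783935397484181686/4511261136930699292013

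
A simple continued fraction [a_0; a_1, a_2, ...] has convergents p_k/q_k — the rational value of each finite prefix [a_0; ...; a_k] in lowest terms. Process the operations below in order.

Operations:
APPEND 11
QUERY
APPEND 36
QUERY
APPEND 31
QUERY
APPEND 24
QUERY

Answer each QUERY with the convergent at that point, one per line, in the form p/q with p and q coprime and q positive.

11/1
397/36
12318/1117
296029/26844

APPEND 11: p_0 = 11·1 + 0 = 11, q_0 = 11·0 + 1 = 1 → 11/1
APPEND 36: p_1 = 36·11 + 1 = 397, q_1 = 36·1 + 0 = 36 → 397/36
APPEND 31: p_2 = 31·397 + 11 = 12318, q_2 = 31·36 + 1 = 1117 → 12318/1117
APPEND 24: p_3 = 24·12318 + 397 = 296029, q_3 = 24·1117 + 36 = 26844 → 296029/26844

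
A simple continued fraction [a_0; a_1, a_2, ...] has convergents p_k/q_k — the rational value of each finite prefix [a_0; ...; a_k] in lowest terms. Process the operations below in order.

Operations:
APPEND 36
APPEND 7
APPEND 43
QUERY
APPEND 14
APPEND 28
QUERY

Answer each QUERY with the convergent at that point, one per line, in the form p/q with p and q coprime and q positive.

10915/302
4296679/118882

APPEND 36: p_0 = 36·1 + 0 = 36, q_0 = 36·0 + 1 = 1 → 36/1
APPEND 7: p_1 = 7·36 + 1 = 253, q_1 = 7·1 + 0 = 7 → 253/7
APPEND 43: p_2 = 43·253 + 36 = 10915, q_2 = 43·7 + 1 = 302 → 10915/302
APPEND 14: p_3 = 14·10915 + 253 = 153063, q_3 = 14·302 + 7 = 4235 → 153063/4235
APPEND 28: p_4 = 28·153063 + 10915 = 4296679, q_4 = 28·4235 + 302 = 118882 → 4296679/118882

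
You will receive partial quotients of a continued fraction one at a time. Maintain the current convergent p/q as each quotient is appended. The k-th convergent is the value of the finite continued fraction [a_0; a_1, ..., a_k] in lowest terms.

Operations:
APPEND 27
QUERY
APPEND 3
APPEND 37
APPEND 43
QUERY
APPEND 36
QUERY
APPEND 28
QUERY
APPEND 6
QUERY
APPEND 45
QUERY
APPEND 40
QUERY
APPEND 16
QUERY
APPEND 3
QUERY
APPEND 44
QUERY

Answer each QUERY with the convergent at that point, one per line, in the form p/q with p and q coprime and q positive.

APPEND 27: p_0 = 27·1 + 0 = 27, q_0 = 27·0 + 1 = 1 → 27/1
APPEND 3: p_1 = 3·27 + 1 = 82, q_1 = 3·1 + 0 = 3 → 82/3
APPEND 37: p_2 = 37·82 + 27 = 3061, q_2 = 37·3 + 1 = 112 → 3061/112
APPEND 43: p_3 = 43·3061 + 82 = 131705, q_3 = 43·112 + 3 = 4819 → 131705/4819
APPEND 36: p_4 = 36·131705 + 3061 = 4744441, q_4 = 36·4819 + 112 = 173596 → 4744441/173596
APPEND 28: p_5 = 28·4744441 + 131705 = 132976053, q_5 = 28·173596 + 4819 = 4865507 → 132976053/4865507
APPEND 6: p_6 = 6·132976053 + 4744441 = 802600759, q_6 = 6·4865507 + 173596 = 29366638 → 802600759/29366638
APPEND 45: p_7 = 45·802600759 + 132976053 = 36250010208, q_7 = 45·29366638 + 4865507 = 1326364217 → 36250010208/1326364217
APPEND 40: p_8 = 40·36250010208 + 802600759 = 1450803009079, q_8 = 40·1326364217 + 29366638 = 53083935318 → 1450803009079/53083935318
APPEND 16: p_9 = 16·1450803009079 + 36250010208 = 23249098155472, q_9 = 16·53083935318 + 1326364217 = 850669329305 → 23249098155472/850669329305
APPEND 3: p_10 = 3·23249098155472 + 1450803009079 = 71198097475495, q_10 = 3·850669329305 + 53083935318 = 2605091923233 → 71198097475495/2605091923233
APPEND 44: p_11 = 44·71198097475495 + 23249098155472 = 3155965387077252, q_11 = 44·2605091923233 + 850669329305 = 115474713951557 → 3155965387077252/115474713951557

27/1
131705/4819
4744441/173596
132976053/4865507
802600759/29366638
36250010208/1326364217
1450803009079/53083935318
23249098155472/850669329305
71198097475495/2605091923233
3155965387077252/115474713951557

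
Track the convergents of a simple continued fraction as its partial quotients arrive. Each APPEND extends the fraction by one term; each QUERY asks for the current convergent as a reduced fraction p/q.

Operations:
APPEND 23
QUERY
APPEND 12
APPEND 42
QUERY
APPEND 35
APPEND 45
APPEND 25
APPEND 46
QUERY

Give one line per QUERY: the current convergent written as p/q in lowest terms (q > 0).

23/1
11657/505
21178645959/917493022

APPEND 23: p_0 = 23·1 + 0 = 23, q_0 = 23·0 + 1 = 1 → 23/1
APPEND 12: p_1 = 12·23 + 1 = 277, q_1 = 12·1 + 0 = 12 → 277/12
APPEND 42: p_2 = 42·277 + 23 = 11657, q_2 = 42·12 + 1 = 505 → 11657/505
APPEND 35: p_3 = 35·11657 + 277 = 408272, q_3 = 35·505 + 12 = 17687 → 408272/17687
APPEND 45: p_4 = 45·408272 + 11657 = 18383897, q_4 = 45·17687 + 505 = 796420 → 18383897/796420
APPEND 25: p_5 = 25·18383897 + 408272 = 460005697, q_5 = 25·796420 + 17687 = 19928187 → 460005697/19928187
APPEND 46: p_6 = 46·460005697 + 18383897 = 21178645959, q_6 = 46·19928187 + 796420 = 917493022 → 21178645959/917493022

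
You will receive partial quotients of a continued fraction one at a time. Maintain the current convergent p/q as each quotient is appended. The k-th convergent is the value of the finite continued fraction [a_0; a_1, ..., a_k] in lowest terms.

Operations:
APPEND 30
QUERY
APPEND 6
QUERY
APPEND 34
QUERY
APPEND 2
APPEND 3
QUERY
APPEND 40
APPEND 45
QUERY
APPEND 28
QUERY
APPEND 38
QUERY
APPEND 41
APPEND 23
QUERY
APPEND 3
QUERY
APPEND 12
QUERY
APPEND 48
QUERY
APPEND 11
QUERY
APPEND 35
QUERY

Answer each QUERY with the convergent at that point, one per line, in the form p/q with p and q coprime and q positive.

APPEND 30: p_0 = 30·1 + 0 = 30, q_0 = 30·0 + 1 = 1 → 30/1
APPEND 6: p_1 = 6·30 + 1 = 181, q_1 = 6·1 + 0 = 6 → 181/6
APPEND 34: p_2 = 34·181 + 30 = 6184, q_2 = 34·6 + 1 = 205 → 6184/205
APPEND 2: p_3 = 2·6184 + 181 = 12549, q_3 = 2·205 + 6 = 416 → 12549/416
APPEND 3: p_4 = 3·12549 + 6184 = 43831, q_4 = 3·416 + 205 = 1453 → 43831/1453
APPEND 40: p_5 = 40·43831 + 12549 = 1765789, q_5 = 40·1453 + 416 = 58536 → 1765789/58536
APPEND 45: p_6 = 45·1765789 + 43831 = 79504336, q_6 = 45·58536 + 1453 = 2635573 → 79504336/2635573
APPEND 28: p_7 = 28·79504336 + 1765789 = 2227887197, q_7 = 28·2635573 + 58536 = 73854580 → 2227887197/73854580
APPEND 38: p_8 = 38·2227887197 + 79504336 = 84739217822, q_8 = 38·73854580 + 2635573 = 2809109613 → 84739217822/2809109613
APPEND 41: p_9 = 41·84739217822 + 2227887197 = 3476535817899, q_9 = 41·2809109613 + 73854580 = 115247348713 → 3476535817899/115247348713
APPEND 23: p_10 = 23·3476535817899 + 84739217822 = 80045063029499, q_10 = 23·115247348713 + 2809109613 = 2653498130012 → 80045063029499/2653498130012
APPEND 3: p_11 = 3·80045063029499 + 3476535817899 = 243611724906396, q_11 = 3·2653498130012 + 115247348713 = 8075741738749 → 243611724906396/8075741738749
APPEND 12: p_12 = 12·243611724906396 + 80045063029499 = 3003385761906251, q_12 = 12·8075741738749 + 2653498130012 = 99562398995000 → 3003385761906251/99562398995000
APPEND 48: p_13 = 48·3003385761906251 + 243611724906396 = 144406128296406444, q_13 = 48·99562398995000 + 8075741738749 = 4787070893498749 → 144406128296406444/4787070893498749
APPEND 11: p_14 = 11·144406128296406444 + 3003385761906251 = 1591470797022377135, q_14 = 11·4787070893498749 + 99562398995000 = 52757342227481239 → 1591470797022377135/52757342227481239
APPEND 35: p_15 = 35·1591470797022377135 + 144406128296406444 = 55845884024079606169, q_15 = 35·52757342227481239 + 4787070893498749 = 1851294048855342114 → 55845884024079606169/1851294048855342114

30/1
181/6
6184/205
43831/1453
79504336/2635573
2227887197/73854580
84739217822/2809109613
80045063029499/2653498130012
243611724906396/8075741738749
3003385761906251/99562398995000
144406128296406444/4787070893498749
1591470797022377135/52757342227481239
55845884024079606169/1851294048855342114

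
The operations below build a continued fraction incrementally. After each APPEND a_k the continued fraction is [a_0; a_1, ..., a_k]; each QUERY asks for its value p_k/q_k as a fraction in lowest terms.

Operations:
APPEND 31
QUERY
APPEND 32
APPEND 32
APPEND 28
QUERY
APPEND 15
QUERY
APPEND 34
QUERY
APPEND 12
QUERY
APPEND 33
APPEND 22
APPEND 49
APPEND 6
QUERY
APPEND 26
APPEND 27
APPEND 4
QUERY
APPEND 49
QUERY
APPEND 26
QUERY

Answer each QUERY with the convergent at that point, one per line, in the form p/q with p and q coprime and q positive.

APPEND 31: p_0 = 31·1 + 0 = 31, q_0 = 31·0 + 1 = 1 → 31/1
APPEND 32: p_1 = 32·31 + 1 = 993, q_1 = 32·1 + 0 = 32 → 993/32
APPEND 32: p_2 = 32·993 + 31 = 31807, q_2 = 32·32 + 1 = 1025 → 31807/1025
APPEND 28: p_3 = 28·31807 + 993 = 891589, q_3 = 28·1025 + 32 = 28732 → 891589/28732
APPEND 15: p_4 = 15·891589 + 31807 = 13405642, q_4 = 15·28732 + 1025 = 432005 → 13405642/432005
APPEND 34: p_5 = 34·13405642 + 891589 = 456683417, q_5 = 34·432005 + 28732 = 14716902 → 456683417/14716902
APPEND 12: p_6 = 12·456683417 + 13405642 = 5493606646, q_6 = 12·14716902 + 432005 = 177034829 → 5493606646/177034829
APPEND 33: p_7 = 33·5493606646 + 456683417 = 181745702735, q_7 = 33·177034829 + 14716902 = 5856866259 → 181745702735/5856866259
APPEND 22: p_8 = 22·181745702735 + 5493606646 = 4003899066816, q_8 = 22·5856866259 + 177034829 = 129028092527 → 4003899066816/129028092527
APPEND 49: p_9 = 49·4003899066816 + 181745702735 = 196372799976719, q_9 = 49·129028092527 + 5856866259 = 6328233400082 → 196372799976719/6328233400082
APPEND 6: p_10 = 6·196372799976719 + 4003899066816 = 1182240698927130, q_10 = 6·6328233400082 + 129028092527 = 38098428493019 → 1182240698927130/38098428493019
APPEND 26: p_11 = 26·1182240698927130 + 196372799976719 = 30934630972082099, q_11 = 26·38098428493019 + 6328233400082 = 996887374218576 → 30934630972082099/996887374218576
APPEND 27: p_12 = 27·30934630972082099 + 1182240698927130 = 836417276945143803, q_12 = 27·996887374218576 + 38098428493019 = 26954057532394571 → 836417276945143803/26954057532394571
APPEND 4: p_13 = 4·836417276945143803 + 30934630972082099 = 3376603738752657311, q_13 = 4·26954057532394571 + 996887374218576 = 108813117503796860 → 3376603738752657311/108813117503796860
APPEND 49: p_14 = 49·3376603738752657311 + 836417276945143803 = 166290000475825352042, q_14 = 49·108813117503796860 + 26954057532394571 = 5358796815218440711 → 166290000475825352042/5358796815218440711
APPEND 26: p_15 = 26·166290000475825352042 + 3376603738752657311 = 4326916616110211810403, q_15 = 26·5358796815218440711 + 108813117503796860 = 139437530313183255346 → 4326916616110211810403/139437530313183255346

31/1
891589/28732
13405642/432005
456683417/14716902
5493606646/177034829
1182240698927130/38098428493019
3376603738752657311/108813117503796860
166290000475825352042/5358796815218440711
4326916616110211810403/139437530313183255346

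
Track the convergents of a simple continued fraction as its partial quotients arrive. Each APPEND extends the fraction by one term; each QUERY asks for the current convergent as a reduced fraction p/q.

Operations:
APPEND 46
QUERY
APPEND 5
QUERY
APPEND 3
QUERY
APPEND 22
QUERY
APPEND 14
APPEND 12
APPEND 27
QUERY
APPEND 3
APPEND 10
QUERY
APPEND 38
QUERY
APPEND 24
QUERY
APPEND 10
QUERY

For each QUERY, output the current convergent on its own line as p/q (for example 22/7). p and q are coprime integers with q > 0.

APPEND 46: p_0 = 46·1 + 0 = 46, q_0 = 46·0 + 1 = 1 → 46/1
APPEND 5: p_1 = 5·46 + 1 = 231, q_1 = 5·1 + 0 = 5 → 231/5
APPEND 3: p_2 = 3·231 + 46 = 739, q_2 = 3·5 + 1 = 16 → 739/16
APPEND 22: p_3 = 22·739 + 231 = 16489, q_3 = 22·16 + 5 = 357 → 16489/357
APPEND 14: p_4 = 14·16489 + 739 = 231585, q_4 = 14·357 + 16 = 5014 → 231585/5014
APPEND 12: p_5 = 12·231585 + 16489 = 2795509, q_5 = 12·5014 + 357 = 60525 → 2795509/60525
APPEND 27: p_6 = 27·2795509 + 231585 = 75710328, q_6 = 27·60525 + 5014 = 1639189 → 75710328/1639189
APPEND 3: p_7 = 3·75710328 + 2795509 = 229926493, q_7 = 3·1639189 + 60525 = 4978092 → 229926493/4978092
APPEND 10: p_8 = 10·229926493 + 75710328 = 2374975258, q_8 = 10·4978092 + 1639189 = 51420109 → 2374975258/51420109
APPEND 38: p_9 = 38·2374975258 + 229926493 = 90478986297, q_9 = 38·51420109 + 4978092 = 1958942234 → 90478986297/1958942234
APPEND 24: p_10 = 24·90478986297 + 2374975258 = 2173870646386, q_10 = 24·1958942234 + 51420109 = 47066033725 → 2173870646386/47066033725
APPEND 10: p_11 = 10·2173870646386 + 90478986297 = 21829185450157, q_11 = 10·47066033725 + 1958942234 = 472619279484 → 21829185450157/472619279484

46/1
231/5
739/16
16489/357
75710328/1639189
2374975258/51420109
90478986297/1958942234
2173870646386/47066033725
21829185450157/472619279484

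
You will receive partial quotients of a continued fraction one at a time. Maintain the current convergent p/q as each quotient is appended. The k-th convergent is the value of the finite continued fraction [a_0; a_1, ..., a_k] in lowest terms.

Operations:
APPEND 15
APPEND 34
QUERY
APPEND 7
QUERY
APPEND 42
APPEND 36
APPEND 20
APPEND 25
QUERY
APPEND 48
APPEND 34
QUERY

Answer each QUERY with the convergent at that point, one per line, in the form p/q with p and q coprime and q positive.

511/34
3592/239
2735783467/182030131
4471247650921/297502271451

APPEND 15: p_0 = 15·1 + 0 = 15, q_0 = 15·0 + 1 = 1 → 15/1
APPEND 34: p_1 = 34·15 + 1 = 511, q_1 = 34·1 + 0 = 34 → 511/34
APPEND 7: p_2 = 7·511 + 15 = 3592, q_2 = 7·34 + 1 = 239 → 3592/239
APPEND 42: p_3 = 42·3592 + 511 = 151375, q_3 = 42·239 + 34 = 10072 → 151375/10072
APPEND 36: p_4 = 36·151375 + 3592 = 5453092, q_4 = 36·10072 + 239 = 362831 → 5453092/362831
APPEND 20: p_5 = 20·5453092 + 151375 = 109213215, q_5 = 20·362831 + 10072 = 7266692 → 109213215/7266692
APPEND 25: p_6 = 25·109213215 + 5453092 = 2735783467, q_6 = 25·7266692 + 362831 = 182030131 → 2735783467/182030131
APPEND 48: p_7 = 48·2735783467 + 109213215 = 131426819631, q_7 = 48·182030131 + 7266692 = 8744712980 → 131426819631/8744712980
APPEND 34: p_8 = 34·131426819631 + 2735783467 = 4471247650921, q_8 = 34·8744712980 + 182030131 = 297502271451 → 4471247650921/297502271451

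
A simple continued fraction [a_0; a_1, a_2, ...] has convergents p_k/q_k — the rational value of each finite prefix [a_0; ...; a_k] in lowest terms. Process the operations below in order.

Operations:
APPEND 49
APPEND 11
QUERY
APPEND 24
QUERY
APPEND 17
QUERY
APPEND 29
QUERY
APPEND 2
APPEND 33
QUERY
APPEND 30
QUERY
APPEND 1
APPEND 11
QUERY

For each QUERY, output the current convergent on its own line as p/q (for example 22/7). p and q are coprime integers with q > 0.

APPEND 49: p_0 = 49·1 + 0 = 49, q_0 = 49·0 + 1 = 1 → 49/1
APPEND 11: p_1 = 11·49 + 1 = 540, q_1 = 11·1 + 0 = 11 → 540/11
APPEND 24: p_2 = 24·540 + 49 = 13009, q_2 = 24·11 + 1 = 265 → 13009/265
APPEND 17: p_3 = 17·13009 + 540 = 221693, q_3 = 17·265 + 11 = 4516 → 221693/4516
APPEND 29: p_4 = 29·221693 + 13009 = 6442106, q_4 = 29·4516 + 265 = 131229 → 6442106/131229
APPEND 2: p_5 = 2·6442106 + 221693 = 13105905, q_5 = 2·131229 + 4516 = 266974 → 13105905/266974
APPEND 33: p_6 = 33·13105905 + 6442106 = 438936971, q_6 = 33·266974 + 131229 = 8941371 → 438936971/8941371
APPEND 30: p_7 = 30·438936971 + 13105905 = 13181215035, q_7 = 30·8941371 + 266974 = 268508104 → 13181215035/268508104
APPEND 1: p_8 = 1·13181215035 + 438936971 = 13620152006, q_8 = 1·268508104 + 8941371 = 277449475 → 13620152006/277449475
APPEND 11: p_9 = 11·13620152006 + 13181215035 = 163002887101, q_9 = 11·277449475 + 268508104 = 3320452329 → 163002887101/3320452329

540/11
13009/265
221693/4516
6442106/131229
438936971/8941371
13181215035/268508104
163002887101/3320452329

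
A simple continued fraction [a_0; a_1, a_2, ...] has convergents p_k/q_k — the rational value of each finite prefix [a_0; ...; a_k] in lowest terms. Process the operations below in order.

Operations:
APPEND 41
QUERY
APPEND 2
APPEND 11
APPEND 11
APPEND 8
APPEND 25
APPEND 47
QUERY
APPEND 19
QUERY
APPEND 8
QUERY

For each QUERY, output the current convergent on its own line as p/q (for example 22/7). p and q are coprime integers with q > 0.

41/1
101127439/2438073
1923571168/46375217
15489696783/373439809

APPEND 41: p_0 = 41·1 + 0 = 41, q_0 = 41·0 + 1 = 1 → 41/1
APPEND 2: p_1 = 2·41 + 1 = 83, q_1 = 2·1 + 0 = 2 → 83/2
APPEND 11: p_2 = 11·83 + 41 = 954, q_2 = 11·2 + 1 = 23 → 954/23
APPEND 11: p_3 = 11·954 + 83 = 10577, q_3 = 11·23 + 2 = 255 → 10577/255
APPEND 8: p_4 = 8·10577 + 954 = 85570, q_4 = 8·255 + 23 = 2063 → 85570/2063
APPEND 25: p_5 = 25·85570 + 10577 = 2149827, q_5 = 25·2063 + 255 = 51830 → 2149827/51830
APPEND 47: p_6 = 47·2149827 + 85570 = 101127439, q_6 = 47·51830 + 2063 = 2438073 → 101127439/2438073
APPEND 19: p_7 = 19·101127439 + 2149827 = 1923571168, q_7 = 19·2438073 + 51830 = 46375217 → 1923571168/46375217
APPEND 8: p_8 = 8·1923571168 + 101127439 = 15489696783, q_8 = 8·46375217 + 2438073 = 373439809 → 15489696783/373439809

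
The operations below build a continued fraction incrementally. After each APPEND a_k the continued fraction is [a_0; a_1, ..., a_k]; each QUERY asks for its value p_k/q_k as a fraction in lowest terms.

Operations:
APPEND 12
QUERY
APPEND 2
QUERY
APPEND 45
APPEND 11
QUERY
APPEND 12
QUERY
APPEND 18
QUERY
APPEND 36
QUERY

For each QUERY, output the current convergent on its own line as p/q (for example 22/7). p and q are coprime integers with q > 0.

12/1
25/2
12532/1003
151521/12127
2739910/219289
98788281/7906531

APPEND 12: p_0 = 12·1 + 0 = 12, q_0 = 12·0 + 1 = 1 → 12/1
APPEND 2: p_1 = 2·12 + 1 = 25, q_1 = 2·1 + 0 = 2 → 25/2
APPEND 45: p_2 = 45·25 + 12 = 1137, q_2 = 45·2 + 1 = 91 → 1137/91
APPEND 11: p_3 = 11·1137 + 25 = 12532, q_3 = 11·91 + 2 = 1003 → 12532/1003
APPEND 12: p_4 = 12·12532 + 1137 = 151521, q_4 = 12·1003 + 91 = 12127 → 151521/12127
APPEND 18: p_5 = 18·151521 + 12532 = 2739910, q_5 = 18·12127 + 1003 = 219289 → 2739910/219289
APPEND 36: p_6 = 36·2739910 + 151521 = 98788281, q_6 = 36·219289 + 12127 = 7906531 → 98788281/7906531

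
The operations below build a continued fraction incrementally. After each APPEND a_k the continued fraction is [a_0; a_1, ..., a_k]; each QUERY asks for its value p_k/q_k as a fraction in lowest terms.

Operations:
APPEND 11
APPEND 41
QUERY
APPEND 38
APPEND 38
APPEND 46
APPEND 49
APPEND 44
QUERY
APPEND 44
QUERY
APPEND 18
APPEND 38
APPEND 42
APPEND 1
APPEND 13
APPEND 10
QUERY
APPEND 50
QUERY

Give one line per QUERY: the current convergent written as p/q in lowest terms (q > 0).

APPEND 11: p_0 = 11·1 + 0 = 11, q_0 = 11·0 + 1 = 1 → 11/1
APPEND 41: p_1 = 41·11 + 1 = 452, q_1 = 41·1 + 0 = 41 → 452/41
APPEND 38: p_2 = 38·452 + 11 = 17187, q_2 = 38·41 + 1 = 1559 → 17187/1559
APPEND 38: p_3 = 38·17187 + 452 = 653558, q_3 = 38·1559 + 41 = 59283 → 653558/59283
APPEND 46: p_4 = 46·653558 + 17187 = 30080855, q_4 = 46·59283 + 1559 = 2728577 → 30080855/2728577
APPEND 49: p_5 = 49·30080855 + 653558 = 1474615453, q_5 = 49·2728577 + 59283 = 133759556 → 1474615453/133759556
APPEND 44: p_6 = 44·1474615453 + 30080855 = 64913160787, q_6 = 44·133759556 + 2728577 = 5888149041 → 64913160787/5888149041
APPEND 44: p_7 = 44·64913160787 + 1474615453 = 2857653690081, q_7 = 44·5888149041 + 133759556 = 259212317360 → 2857653690081/259212317360
APPEND 18: p_8 = 18·2857653690081 + 64913160787 = 51502679582245, q_8 = 18·259212317360 + 5888149041 = 4671709861521 → 51502679582245/4671709861521
APPEND 38: p_9 = 38·51502679582245 + 2857653690081 = 1959959477815391, q_9 = 38·4671709861521 + 259212317360 = 177784187055158 → 1959959477815391/177784187055158
APPEND 42: p_10 = 42·1959959477815391 + 51502679582245 = 82369800747828667, q_10 = 42·177784187055158 + 4671709861521 = 7471607566178157 → 82369800747828667/7471607566178157
APPEND 1: p_11 = 1·82369800747828667 + 1959959477815391 = 84329760225644058, q_11 = 1·7471607566178157 + 177784187055158 = 7649391753233315 → 84329760225644058/7649391753233315
APPEND 13: p_12 = 13·84329760225644058 + 82369800747828667 = 1178656683681201421, q_12 = 13·7649391753233315 + 7471607566178157 = 106913700358211252 → 1178656683681201421/106913700358211252
APPEND 10: p_13 = 10·1178656683681201421 + 84329760225644058 = 11870896597037658268, q_13 = 10·106913700358211252 + 7649391753233315 = 1076786395335345835 → 11870896597037658268/1076786395335345835
APPEND 50: p_14 = 50·11870896597037658268 + 1178656683681201421 = 594723486535564114821, q_14 = 50·1076786395335345835 + 106913700358211252 = 53946233467125503002 → 594723486535564114821/53946233467125503002

452/41
64913160787/5888149041
2857653690081/259212317360
11870896597037658268/1076786395335345835
594723486535564114821/53946233467125503002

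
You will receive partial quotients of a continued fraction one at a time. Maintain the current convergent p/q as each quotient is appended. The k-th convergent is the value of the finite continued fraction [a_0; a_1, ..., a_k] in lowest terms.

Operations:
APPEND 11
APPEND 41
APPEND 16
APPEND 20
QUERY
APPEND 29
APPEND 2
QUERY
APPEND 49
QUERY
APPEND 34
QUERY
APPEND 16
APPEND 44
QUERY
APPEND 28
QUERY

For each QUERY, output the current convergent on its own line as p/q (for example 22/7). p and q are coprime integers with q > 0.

145312/13181
8587894/778993
425028097/38553563
14459543192/1311600135
10212679186628/926374451947
286186794944753/25959508810239

APPEND 11: p_0 = 11·1 + 0 = 11, q_0 = 11·0 + 1 = 1 → 11/1
APPEND 41: p_1 = 41·11 + 1 = 452, q_1 = 41·1 + 0 = 41 → 452/41
APPEND 16: p_2 = 16·452 + 11 = 7243, q_2 = 16·41 + 1 = 657 → 7243/657
APPEND 20: p_3 = 20·7243 + 452 = 145312, q_3 = 20·657 + 41 = 13181 → 145312/13181
APPEND 29: p_4 = 29·145312 + 7243 = 4221291, q_4 = 29·13181 + 657 = 382906 → 4221291/382906
APPEND 2: p_5 = 2·4221291 + 145312 = 8587894, q_5 = 2·382906 + 13181 = 778993 → 8587894/778993
APPEND 49: p_6 = 49·8587894 + 4221291 = 425028097, q_6 = 49·778993 + 382906 = 38553563 → 425028097/38553563
APPEND 34: p_7 = 34·425028097 + 8587894 = 14459543192, q_7 = 34·38553563 + 778993 = 1311600135 → 14459543192/1311600135
APPEND 16: p_8 = 16·14459543192 + 425028097 = 231777719169, q_8 = 16·1311600135 + 38553563 = 21024155723 → 231777719169/21024155723
APPEND 44: p_9 = 44·231777719169 + 14459543192 = 10212679186628, q_9 = 44·21024155723 + 1311600135 = 926374451947 → 10212679186628/926374451947
APPEND 28: p_10 = 28·10212679186628 + 231777719169 = 286186794944753, q_10 = 28·926374451947 + 21024155723 = 25959508810239 → 286186794944753/25959508810239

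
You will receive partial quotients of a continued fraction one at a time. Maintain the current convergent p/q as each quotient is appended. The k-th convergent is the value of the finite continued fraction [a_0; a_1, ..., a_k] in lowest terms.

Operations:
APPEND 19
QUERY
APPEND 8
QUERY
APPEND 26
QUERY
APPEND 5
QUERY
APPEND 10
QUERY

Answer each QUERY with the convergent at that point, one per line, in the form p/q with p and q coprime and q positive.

APPEND 19: p_0 = 19·1 + 0 = 19, q_0 = 19·0 + 1 = 1 → 19/1
APPEND 8: p_1 = 8·19 + 1 = 153, q_1 = 8·1 + 0 = 8 → 153/8
APPEND 26: p_2 = 26·153 + 19 = 3997, q_2 = 26·8 + 1 = 209 → 3997/209
APPEND 5: p_3 = 5·3997 + 153 = 20138, q_3 = 5·209 + 8 = 1053 → 20138/1053
APPEND 10: p_4 = 10·20138 + 3997 = 205377, q_4 = 10·1053 + 209 = 10739 → 205377/10739

19/1
153/8
3997/209
20138/1053
205377/10739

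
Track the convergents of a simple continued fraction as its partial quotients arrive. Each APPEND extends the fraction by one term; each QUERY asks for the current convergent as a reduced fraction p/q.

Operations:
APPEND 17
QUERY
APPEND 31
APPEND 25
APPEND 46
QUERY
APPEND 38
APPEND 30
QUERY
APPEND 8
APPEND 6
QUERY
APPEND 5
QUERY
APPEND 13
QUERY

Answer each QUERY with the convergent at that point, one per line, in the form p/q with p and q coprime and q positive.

17/1
608510/35727
694706420/40787787
34179434162/2006751975
176477958767/10361420573
2328392898133/136705219424

APPEND 17: p_0 = 17·1 + 0 = 17, q_0 = 17·0 + 1 = 1 → 17/1
APPEND 31: p_1 = 31·17 + 1 = 528, q_1 = 31·1 + 0 = 31 → 528/31
APPEND 25: p_2 = 25·528 + 17 = 13217, q_2 = 25·31 + 1 = 776 → 13217/776
APPEND 46: p_3 = 46·13217 + 528 = 608510, q_3 = 46·776 + 31 = 35727 → 608510/35727
APPEND 38: p_4 = 38·608510 + 13217 = 23136597, q_4 = 38·35727 + 776 = 1358402 → 23136597/1358402
APPEND 30: p_5 = 30·23136597 + 608510 = 694706420, q_5 = 30·1358402 + 35727 = 40787787 → 694706420/40787787
APPEND 8: p_6 = 8·694706420 + 23136597 = 5580787957, q_6 = 8·40787787 + 1358402 = 327660698 → 5580787957/327660698
APPEND 6: p_7 = 6·5580787957 + 694706420 = 34179434162, q_7 = 6·327660698 + 40787787 = 2006751975 → 34179434162/2006751975
APPEND 5: p_8 = 5·34179434162 + 5580787957 = 176477958767, q_8 = 5·2006751975 + 327660698 = 10361420573 → 176477958767/10361420573
APPEND 13: p_9 = 13·176477958767 + 34179434162 = 2328392898133, q_9 = 13·10361420573 + 2006751975 = 136705219424 → 2328392898133/136705219424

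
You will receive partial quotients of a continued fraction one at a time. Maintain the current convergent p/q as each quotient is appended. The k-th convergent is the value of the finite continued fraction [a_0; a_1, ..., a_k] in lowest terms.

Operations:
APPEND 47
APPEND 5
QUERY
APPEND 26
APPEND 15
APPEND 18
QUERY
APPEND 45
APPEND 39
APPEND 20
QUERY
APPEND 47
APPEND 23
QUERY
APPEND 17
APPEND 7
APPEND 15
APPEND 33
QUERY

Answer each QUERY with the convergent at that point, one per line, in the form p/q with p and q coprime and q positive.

APPEND 47: p_0 = 47·1 + 0 = 47, q_0 = 47·0 + 1 = 1 → 47/1
APPEND 5: p_1 = 5·47 + 1 = 236, q_1 = 5·1 + 0 = 5 → 236/5
APPEND 26: p_2 = 26·236 + 47 = 6183, q_2 = 26·5 + 1 = 131 → 6183/131
APPEND 15: p_3 = 15·6183 + 236 = 92981, q_3 = 15·131 + 5 = 1970 → 92981/1970
APPEND 18: p_4 = 18·92981 + 6183 = 1679841, q_4 = 18·1970 + 131 = 35591 → 1679841/35591
APPEND 45: p_5 = 45·1679841 + 92981 = 75685826, q_5 = 45·35591 + 1970 = 1603565 → 75685826/1603565
APPEND 39: p_6 = 39·75685826 + 1679841 = 2953427055, q_6 = 39·1603565 + 35591 = 62574626 → 2953427055/62574626
APPEND 20: p_7 = 20·2953427055 + 75685826 = 59144226926, q_7 = 20·62574626 + 1603565 = 1253096085 → 59144226926/1253096085
APPEND 47: p_8 = 47·59144226926 + 2953427055 = 2782732092577, q_8 = 47·1253096085 + 62574626 = 58958090621 → 2782732092577/58958090621
APPEND 23: p_9 = 23·2782732092577 + 59144226926 = 64061982356197, q_9 = 23·58958090621 + 1253096085 = 1357289180368 → 64061982356197/1357289180368
APPEND 17: p_10 = 17·64061982356197 + 2782732092577 = 1091836432147926, q_10 = 17·1357289180368 + 58958090621 = 23132874156877 → 1091836432147926/23132874156877
APPEND 7: p_11 = 7·1091836432147926 + 64061982356197 = 7706917007391679, q_11 = 7·23132874156877 + 1357289180368 = 163287408278507 → 7706917007391679/163287408278507
APPEND 15: p_12 = 15·7706917007391679 + 1091836432147926 = 116695591543023111, q_12 = 15·163287408278507 + 23132874156877 = 2472443998334482 → 116695591543023111/2472443998334482
APPEND 33: p_13 = 33·116695591543023111 + 7706917007391679 = 3858661437927154342, q_13 = 33·2472443998334482 + 163287408278507 = 81753939353316413 → 3858661437927154342/81753939353316413

236/5
1679841/35591
59144226926/1253096085
64061982356197/1357289180368
3858661437927154342/81753939353316413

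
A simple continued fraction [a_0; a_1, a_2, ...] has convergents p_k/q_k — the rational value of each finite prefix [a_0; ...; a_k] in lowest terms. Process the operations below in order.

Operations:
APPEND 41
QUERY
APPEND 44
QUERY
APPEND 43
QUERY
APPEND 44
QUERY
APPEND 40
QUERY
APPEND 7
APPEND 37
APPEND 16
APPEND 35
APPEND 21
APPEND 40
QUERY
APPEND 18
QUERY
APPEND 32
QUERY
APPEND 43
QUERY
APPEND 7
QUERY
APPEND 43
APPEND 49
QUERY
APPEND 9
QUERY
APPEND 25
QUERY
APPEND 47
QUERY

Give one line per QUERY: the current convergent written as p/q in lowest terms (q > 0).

APPEND 41: p_0 = 41·1 + 0 = 41, q_0 = 41·0 + 1 = 1 → 41/1
APPEND 44: p_1 = 44·41 + 1 = 1805, q_1 = 44·1 + 0 = 44 → 1805/44
APPEND 43: p_2 = 43·1805 + 41 = 77656, q_2 = 43·44 + 1 = 1893 → 77656/1893
APPEND 44: p_3 = 44·77656 + 1805 = 3418669, q_3 = 44·1893 + 44 = 83336 → 3418669/83336
APPEND 40: p_4 = 40·3418669 + 77656 = 136824416, q_4 = 40·83336 + 1893 = 3335333 → 136824416/3335333
APPEND 7: p_5 = 7·136824416 + 3418669 = 961189581, q_5 = 7·3335333 + 83336 = 23430667 → 961189581/23430667
APPEND 37: p_6 = 37·961189581 + 136824416 = 35700838913, q_6 = 37·23430667 + 3335333 = 870270012 → 35700838913/870270012
APPEND 16: p_7 = 16·35700838913 + 961189581 = 572174612189, q_7 = 16·870270012 + 23430667 = 13947750859 → 572174612189/13947750859
APPEND 35: p_8 = 35·572174612189 + 35700838913 = 20061812265528, q_8 = 35·13947750859 + 870270012 = 489041550077 → 20061812265528/489041550077
APPEND 21: p_9 = 21·20061812265528 + 572174612189 = 421870232188277, q_9 = 21·489041550077 + 13947750859 = 10283820302476 → 421870232188277/10283820302476
APPEND 40: p_10 = 40·421870232188277 + 20061812265528 = 16894871099796608, q_10 = 40·10283820302476 + 489041550077 = 411841853649117 → 16894871099796608/411841853649117
APPEND 18: p_11 = 18·16894871099796608 + 421870232188277 = 304529550028527221, q_11 = 18·411841853649117 + 10283820302476 = 7423437185986582 → 304529550028527221/7423437185986582
APPEND 32: p_12 = 32·304529550028527221 + 16894871099796608 = 9761840472012667680, q_12 = 32·7423437185986582 + 411841853649117 = 237961831805219741 → 9761840472012667680/237961831805219741
APPEND 43: p_13 = 43·9761840472012667680 + 304529550028527221 = 420063669846573237461, q_13 = 43·237961831805219741 + 7423437185986582 = 10239782204810435445 → 420063669846573237461/10239782204810435445
APPEND 7: p_14 = 7·420063669846573237461 + 9761840472012667680 = 2950207529398025329907, q_14 = 7·10239782204810435445 + 237961831805219741 = 71916437265478267856 → 2950207529398025329907/71916437265478267856
APPEND 43: p_15 = 43·2950207529398025329907 + 420063669846573237461 = 127278987433961662423462, q_15 = 43·71916437265478267856 + 10239782204810435445 = 3102646584620375953253 → 127278987433961662423462/3102646584620375953253
APPEND 49: p_16 = 49·127278987433961662423462 + 2950207529398025329907 = 6239620591793519484079545, q_16 = 49·3102646584620375953253 + 71916437265478267856 = 152101599083663899977253 → 6239620591793519484079545/152101599083663899977253
APPEND 9: p_17 = 9·6239620591793519484079545 + 127278987433961662423462 = 56283864313575637019139367, q_17 = 9·152101599083663899977253 + 3102646584620375953253 = 1372017038337595475748530 → 56283864313575637019139367/1372017038337595475748530
APPEND 25: p_18 = 25·56283864313575637019139367 + 6239620591793519484079545 = 1413336228431184444962563720, q_18 = 25·1372017038337595475748530 + 152101599083663899977253 = 34452527557523550793690503 → 1413336228431184444962563720/34452527557523550793690503
APPEND 47: p_19 = 47·1413336228431184444962563720 + 56283864313575637019139367 = 66483086600579244550259634207, q_19 = 47·34452527557523550793690503 + 1372017038337595475748530 = 1620640812241944482779202171 → 66483086600579244550259634207/1620640812241944482779202171

41/1
1805/44
77656/1893
3418669/83336
136824416/3335333
16894871099796608/411841853649117
304529550028527221/7423437185986582
9761840472012667680/237961831805219741
420063669846573237461/10239782204810435445
2950207529398025329907/71916437265478267856
6239620591793519484079545/152101599083663899977253
56283864313575637019139367/1372017038337595475748530
1413336228431184444962563720/34452527557523550793690503
66483086600579244550259634207/1620640812241944482779202171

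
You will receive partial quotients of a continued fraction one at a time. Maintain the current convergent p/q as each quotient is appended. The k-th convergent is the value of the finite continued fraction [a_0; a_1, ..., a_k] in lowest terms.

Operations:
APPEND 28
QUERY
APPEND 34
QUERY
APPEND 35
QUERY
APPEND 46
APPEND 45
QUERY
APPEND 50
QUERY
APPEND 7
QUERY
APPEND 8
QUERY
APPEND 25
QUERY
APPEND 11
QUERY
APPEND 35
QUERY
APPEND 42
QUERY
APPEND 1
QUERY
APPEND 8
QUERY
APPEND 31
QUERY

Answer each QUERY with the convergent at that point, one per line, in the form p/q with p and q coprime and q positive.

APPEND 28: p_0 = 28·1 + 0 = 28, q_0 = 28·0 + 1 = 1 → 28/1
APPEND 34: p_1 = 34·28 + 1 = 953, q_1 = 34·1 + 0 = 34 → 953/34
APPEND 35: p_2 = 35·953 + 28 = 33383, q_2 = 35·34 + 1 = 1191 → 33383/1191
APPEND 46: p_3 = 46·33383 + 953 = 1536571, q_3 = 46·1191 + 34 = 54820 → 1536571/54820
APPEND 45: p_4 = 45·1536571 + 33383 = 69179078, q_4 = 45·54820 + 1191 = 2468091 → 69179078/2468091
APPEND 50: p_5 = 50·69179078 + 1536571 = 3460490471, q_5 = 50·2468091 + 54820 = 123459370 → 3460490471/123459370
APPEND 7: p_6 = 7·3460490471 + 69179078 = 24292612375, q_6 = 7·123459370 + 2468091 = 866683681 → 24292612375/866683681
APPEND 8: p_7 = 8·24292612375 + 3460490471 = 197801389471, q_7 = 8·866683681 + 123459370 = 7056928818 → 197801389471/7056928818
APPEND 25: p_8 = 25·197801389471 + 24292612375 = 4969327349150, q_8 = 25·7056928818 + 866683681 = 177289904131 → 4969327349150/177289904131
APPEND 11: p_9 = 11·4969327349150 + 197801389471 = 54860402230121, q_9 = 11·177289904131 + 7056928818 = 1957245874259 → 54860402230121/1957245874259
APPEND 35: p_10 = 35·54860402230121 + 4969327349150 = 1925083405403385, q_10 = 35·1957245874259 + 177289904131 = 68680895503196 → 1925083405403385/68680895503196
APPEND 42: p_11 = 42·1925083405403385 + 54860402230121 = 80908363429172291, q_11 = 42·68680895503196 + 1957245874259 = 2886554857008491 → 80908363429172291/2886554857008491
APPEND 1: p_12 = 1·80908363429172291 + 1925083405403385 = 82833446834575676, q_12 = 1·2886554857008491 + 68680895503196 = 2955235752511687 → 82833446834575676/2955235752511687
APPEND 8: p_13 = 8·82833446834575676 + 80908363429172291 = 743575938105777699, q_13 = 8·2955235752511687 + 2886554857008491 = 26528440877101987 → 743575938105777699/26528440877101987
APPEND 31: p_14 = 31·743575938105777699 + 82833446834575676 = 23133687528113684345, q_14 = 31·26528440877101987 + 2955235752511687 = 825336902942673284 → 23133687528113684345/825336902942673284

28/1
953/34
33383/1191
69179078/2468091
3460490471/123459370
24292612375/866683681
197801389471/7056928818
4969327349150/177289904131
54860402230121/1957245874259
1925083405403385/68680895503196
80908363429172291/2886554857008491
82833446834575676/2955235752511687
743575938105777699/26528440877101987
23133687528113684345/825336902942673284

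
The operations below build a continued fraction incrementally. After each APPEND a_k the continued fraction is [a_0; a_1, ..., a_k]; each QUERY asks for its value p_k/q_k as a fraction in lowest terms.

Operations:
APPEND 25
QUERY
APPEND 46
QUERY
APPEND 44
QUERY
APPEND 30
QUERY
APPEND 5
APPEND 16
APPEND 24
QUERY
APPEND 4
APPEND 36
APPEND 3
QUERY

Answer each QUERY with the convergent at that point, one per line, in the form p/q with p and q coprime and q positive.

APPEND 25: p_0 = 25·1 + 0 = 25, q_0 = 25·0 + 1 = 1 → 25/1
APPEND 46: p_1 = 46·25 + 1 = 1151, q_1 = 46·1 + 0 = 46 → 1151/46
APPEND 44: p_2 = 44·1151 + 25 = 50669, q_2 = 44·46 + 1 = 2025 → 50669/2025
APPEND 30: p_3 = 30·50669 + 1151 = 1521221, q_3 = 30·2025 + 46 = 60796 → 1521221/60796
APPEND 5: p_4 = 5·1521221 + 50669 = 7656774, q_4 = 5·60796 + 2025 = 306005 → 7656774/306005
APPEND 16: p_5 = 16·7656774 + 1521221 = 124029605, q_5 = 16·306005 + 60796 = 4956876 → 124029605/4956876
APPEND 24: p_6 = 24·124029605 + 7656774 = 2984367294, q_6 = 24·4956876 + 306005 = 119271029 → 2984367294/119271029
APPEND 4: p_7 = 4·2984367294 + 124029605 = 12061498781, q_7 = 4·119271029 + 4956876 = 482040992 → 12061498781/482040992
APPEND 36: p_8 = 36·12061498781 + 2984367294 = 437198323410, q_8 = 36·482040992 + 119271029 = 17472746741 → 437198323410/17472746741
APPEND 3: p_9 = 3·437198323410 + 12061498781 = 1323656469011, q_9 = 3·17472746741 + 482040992 = 52900281215 → 1323656469011/52900281215

25/1
1151/46
50669/2025
1521221/60796
2984367294/119271029
1323656469011/52900281215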